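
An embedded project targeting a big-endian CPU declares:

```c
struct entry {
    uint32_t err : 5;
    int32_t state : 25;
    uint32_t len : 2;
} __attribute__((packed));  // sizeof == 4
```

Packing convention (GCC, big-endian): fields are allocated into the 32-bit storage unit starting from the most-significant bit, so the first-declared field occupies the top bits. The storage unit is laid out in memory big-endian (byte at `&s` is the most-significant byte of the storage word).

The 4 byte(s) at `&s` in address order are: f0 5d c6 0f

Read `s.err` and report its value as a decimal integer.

30

[0]=0xf0 [1]=0x5d [2]=0xc6 [3]=0x0f (big-endian) → word 0xf05dc60f
err:5 @ bit 27 → (0xf05dc60f>>27)&0x1f = 0x1e  ←
state:25 @ bit 2 → (0xf05dc60f>>2)&0x1ffffff = 0x177183
len:2 @ bit 0 → (0xf05dc60f>>0)&0x3 = 0x3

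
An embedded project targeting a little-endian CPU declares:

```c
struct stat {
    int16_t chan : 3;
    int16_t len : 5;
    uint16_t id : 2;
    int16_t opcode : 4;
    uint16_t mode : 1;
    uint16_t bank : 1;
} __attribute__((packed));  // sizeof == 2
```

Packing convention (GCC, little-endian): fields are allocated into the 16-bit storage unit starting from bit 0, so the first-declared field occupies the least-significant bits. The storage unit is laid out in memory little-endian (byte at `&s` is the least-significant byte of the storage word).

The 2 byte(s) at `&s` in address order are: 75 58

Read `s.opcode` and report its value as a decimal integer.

6

[0]=0x75 [1]=0x58 (little-endian) → word 0x5875
chan:3 @ bit 0 → (0x5875>>0)&0x7 = 0x5
len:5 @ bit 3 → (0x5875>>3)&0x1f = 0xe
id:2 @ bit 8 → (0x5875>>8)&0x3 = 0x0
opcode:4 @ bit 10 → (0x5875>>10)&0xf = 0x6  ←
mode:1 @ bit 14 → (0x5875>>14)&0x1 = 0x1
bank:1 @ bit 15 → (0x5875>>15)&0x1 = 0x0
opcode signed 4b, MSB=0: value = 6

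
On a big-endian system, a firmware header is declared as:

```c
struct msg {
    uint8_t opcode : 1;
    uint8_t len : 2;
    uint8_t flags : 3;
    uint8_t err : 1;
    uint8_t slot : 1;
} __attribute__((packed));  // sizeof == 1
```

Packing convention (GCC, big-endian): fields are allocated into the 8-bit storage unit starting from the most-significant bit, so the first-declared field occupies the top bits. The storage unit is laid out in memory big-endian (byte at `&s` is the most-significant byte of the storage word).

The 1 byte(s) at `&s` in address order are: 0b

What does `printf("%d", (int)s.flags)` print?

2

[0]=0x0b (big-endian) → word 0x0b
opcode [7+:1] = (word>>7) & 0x1 = 0
len [5+:2] = (word>>5) & 0x3 = 0
flags [2+:3] = (word>>2) & 0x7 = 2  ←
err [1+:1] = (word>>1) & 0x1 = 1
slot [0+:1] = (word>>0) & 0x1 = 1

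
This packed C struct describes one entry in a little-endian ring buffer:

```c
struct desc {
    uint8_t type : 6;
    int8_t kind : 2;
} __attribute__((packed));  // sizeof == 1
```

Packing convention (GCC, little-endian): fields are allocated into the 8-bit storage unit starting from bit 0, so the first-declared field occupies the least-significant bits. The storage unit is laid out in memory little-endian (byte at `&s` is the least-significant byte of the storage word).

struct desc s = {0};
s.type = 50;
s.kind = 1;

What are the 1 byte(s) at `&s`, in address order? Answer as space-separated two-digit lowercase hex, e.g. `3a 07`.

[0+:6] type=50 & 0x3f = 0x32; word=0x32
[6+:2] kind=1 & 0x3 = 0x1; word=0x72
word = 0x72 → little-endian bytes:
  [0]=0x72

72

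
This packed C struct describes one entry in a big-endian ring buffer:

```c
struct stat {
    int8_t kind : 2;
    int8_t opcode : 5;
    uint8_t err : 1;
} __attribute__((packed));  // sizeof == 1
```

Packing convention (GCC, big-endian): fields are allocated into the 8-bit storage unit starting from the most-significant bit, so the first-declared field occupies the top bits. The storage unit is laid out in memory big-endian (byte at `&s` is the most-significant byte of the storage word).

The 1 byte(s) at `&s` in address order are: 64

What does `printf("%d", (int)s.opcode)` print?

[0]=0x64 (big-endian) → word 0x64
kind [6+:2] = (word>>6) & 0x3 = 1
opcode [1+:5] = (word>>1) & 0x1f = 18  ←
err [0+:1] = (word>>0) & 0x1 = 0
opcode signed 5b, MSB=1: 18 - 32 = -14

-14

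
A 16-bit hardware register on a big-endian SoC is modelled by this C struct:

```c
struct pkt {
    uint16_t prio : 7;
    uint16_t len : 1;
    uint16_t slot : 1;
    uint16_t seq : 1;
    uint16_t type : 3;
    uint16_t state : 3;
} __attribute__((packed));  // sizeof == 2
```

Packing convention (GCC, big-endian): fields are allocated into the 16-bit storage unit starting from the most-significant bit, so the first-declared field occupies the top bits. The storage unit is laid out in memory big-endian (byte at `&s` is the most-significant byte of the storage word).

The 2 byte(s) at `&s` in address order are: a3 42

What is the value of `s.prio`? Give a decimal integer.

[0]=0xa3 [1]=0x42 (big-endian) → word 0xa342
prio [9+:7] = (word>>9) & 0x7f = 81  ←
len [8+:1] = (word>>8) & 0x1 = 1
slot [7+:1] = (word>>7) & 0x1 = 0
seq [6+:1] = (word>>6) & 0x1 = 1
type [3+:3] = (word>>3) & 0x7 = 0
state [0+:3] = (word>>0) & 0x7 = 2

81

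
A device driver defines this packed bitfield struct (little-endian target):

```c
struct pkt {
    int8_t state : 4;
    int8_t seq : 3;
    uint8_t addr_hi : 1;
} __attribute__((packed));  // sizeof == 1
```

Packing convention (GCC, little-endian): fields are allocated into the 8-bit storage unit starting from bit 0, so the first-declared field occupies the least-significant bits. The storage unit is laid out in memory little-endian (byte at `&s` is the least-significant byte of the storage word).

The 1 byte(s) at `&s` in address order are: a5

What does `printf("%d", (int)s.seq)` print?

2

[0]=0xa5 (little-endian) → word 0xa5
state:4 @ bit 0 → (0xa5>>0)&0xf = 0x5
seq:3 @ bit 4 → (0xa5>>4)&0x7 = 0x2  ←
addr_hi:1 @ bit 7 → (0xa5>>7)&0x1 = 0x1
seq signed 3b, MSB=0: value = 2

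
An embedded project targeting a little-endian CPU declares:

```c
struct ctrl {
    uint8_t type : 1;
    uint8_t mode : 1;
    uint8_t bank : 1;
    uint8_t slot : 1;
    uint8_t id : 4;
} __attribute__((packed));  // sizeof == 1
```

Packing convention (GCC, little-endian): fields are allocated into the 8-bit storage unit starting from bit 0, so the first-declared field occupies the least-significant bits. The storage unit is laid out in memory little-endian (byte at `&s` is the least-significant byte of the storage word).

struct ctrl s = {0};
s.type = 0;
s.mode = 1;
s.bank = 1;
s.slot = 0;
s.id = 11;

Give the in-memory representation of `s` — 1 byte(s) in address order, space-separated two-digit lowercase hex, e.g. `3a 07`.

type:1 = 0 → 0x0 << 0 → word 0x00
mode:1 = 1 → 0x1 << 1 → word 0x02
bank:1 = 1 → 0x1 << 2 → word 0x06
slot:1 = 0 → 0x0 << 3 → word 0x06
id:4 = 11 → 0xb << 4 → word 0xb6
word = 0xb6 → little-endian bytes:
  [0]=0xb6

b6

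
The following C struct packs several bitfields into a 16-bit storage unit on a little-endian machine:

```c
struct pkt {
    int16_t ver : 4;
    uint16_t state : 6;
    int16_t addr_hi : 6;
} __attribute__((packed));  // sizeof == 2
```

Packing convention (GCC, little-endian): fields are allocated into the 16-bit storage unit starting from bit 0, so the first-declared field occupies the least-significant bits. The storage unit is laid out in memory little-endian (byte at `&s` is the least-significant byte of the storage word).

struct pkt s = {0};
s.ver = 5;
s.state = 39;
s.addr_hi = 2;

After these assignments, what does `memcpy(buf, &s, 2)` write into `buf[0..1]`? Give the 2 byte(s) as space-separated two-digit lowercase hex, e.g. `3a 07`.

ver:4 = 5 → 0x5 << 0 → word 0x0005
state:6 = 39 → 0x27 << 4 → word 0x0275
addr_hi:6 = 2 → 0x2 << 10 → word 0x0a75
word = 0x0a75 → little-endian bytes:
  [0]=0x75  [1]=0x0a

75 0a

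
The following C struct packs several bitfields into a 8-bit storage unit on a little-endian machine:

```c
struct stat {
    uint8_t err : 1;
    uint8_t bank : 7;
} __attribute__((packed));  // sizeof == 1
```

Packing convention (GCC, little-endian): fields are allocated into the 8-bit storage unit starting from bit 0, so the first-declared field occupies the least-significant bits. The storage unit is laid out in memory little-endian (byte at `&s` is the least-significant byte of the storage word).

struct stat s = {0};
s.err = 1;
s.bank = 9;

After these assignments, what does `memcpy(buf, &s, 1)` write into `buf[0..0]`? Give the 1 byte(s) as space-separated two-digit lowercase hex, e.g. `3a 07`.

13

err (1b) val=1 bits=0x1 at bit 0: 0x01
bank (7b) val=9 bits=0x9 at bit 1: 0x13
word = 0x13 → little-endian bytes:
  [0]=0x13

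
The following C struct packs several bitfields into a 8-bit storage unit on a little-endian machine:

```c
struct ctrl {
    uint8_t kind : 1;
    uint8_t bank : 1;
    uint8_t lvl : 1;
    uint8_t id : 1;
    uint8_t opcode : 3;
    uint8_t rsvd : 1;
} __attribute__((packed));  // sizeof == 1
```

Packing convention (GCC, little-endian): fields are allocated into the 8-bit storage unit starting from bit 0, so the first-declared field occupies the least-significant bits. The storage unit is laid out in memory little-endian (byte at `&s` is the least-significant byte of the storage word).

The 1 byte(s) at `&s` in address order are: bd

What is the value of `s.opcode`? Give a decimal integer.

[0]=0xbd (little-endian) → word 0xbd
kind:1 @ bit 0 → (0xbd>>0)&0x1 = 0x1
bank:1 @ bit 1 → (0xbd>>1)&0x1 = 0x0
lvl:1 @ bit 2 → (0xbd>>2)&0x1 = 0x1
id:1 @ bit 3 → (0xbd>>3)&0x1 = 0x1
opcode:3 @ bit 4 → (0xbd>>4)&0x7 = 0x3  ←
rsvd:1 @ bit 7 → (0xbd>>7)&0x1 = 0x1

3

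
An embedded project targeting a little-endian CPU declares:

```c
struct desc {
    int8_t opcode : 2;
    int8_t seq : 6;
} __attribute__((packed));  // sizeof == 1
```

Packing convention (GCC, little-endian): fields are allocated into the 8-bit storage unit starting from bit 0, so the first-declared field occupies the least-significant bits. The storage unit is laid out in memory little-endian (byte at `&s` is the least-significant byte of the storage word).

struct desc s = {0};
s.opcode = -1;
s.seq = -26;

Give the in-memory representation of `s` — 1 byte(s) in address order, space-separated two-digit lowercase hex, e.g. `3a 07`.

[0+:2] opcode=-1 & 0x3 = 0x3; word=0x03
[2+:6] seq=-26 & 0x3f = 0x26; word=0x9b
word = 0x9b → little-endian bytes:
  [0]=0x9b

9b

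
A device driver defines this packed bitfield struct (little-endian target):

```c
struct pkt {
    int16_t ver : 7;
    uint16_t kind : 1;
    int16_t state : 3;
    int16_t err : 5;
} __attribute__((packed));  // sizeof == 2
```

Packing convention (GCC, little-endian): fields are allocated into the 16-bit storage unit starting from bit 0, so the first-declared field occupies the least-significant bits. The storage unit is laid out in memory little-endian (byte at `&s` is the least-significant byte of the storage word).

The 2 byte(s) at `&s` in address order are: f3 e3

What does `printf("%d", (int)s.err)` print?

-4

[0]=0xf3 [1]=0xe3 (little-endian) → word 0xe3f3
ver [0+:7] = (word>>0) & 0x7f = 115
kind [7+:1] = (word>>7) & 0x1 = 1
state [8+:3] = (word>>8) & 0x7 = 3
err [11+:5] = (word>>11) & 0x1f = 28  ←
err signed 5b, MSB=1: 28 - 32 = -4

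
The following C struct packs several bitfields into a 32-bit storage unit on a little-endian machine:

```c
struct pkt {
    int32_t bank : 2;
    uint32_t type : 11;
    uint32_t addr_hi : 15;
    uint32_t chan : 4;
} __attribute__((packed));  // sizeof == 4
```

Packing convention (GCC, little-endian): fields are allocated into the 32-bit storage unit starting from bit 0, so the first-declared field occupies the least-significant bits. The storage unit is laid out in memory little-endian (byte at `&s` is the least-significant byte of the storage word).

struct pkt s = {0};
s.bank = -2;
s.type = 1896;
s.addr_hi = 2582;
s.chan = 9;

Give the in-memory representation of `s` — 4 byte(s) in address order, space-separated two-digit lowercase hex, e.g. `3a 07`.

bank (2b) val=-2 bits=0x2 at bit 0: 0x00000002
type (11b) val=1896 bits=0x768 at bit 2: 0x00001da2
addr_hi (15b) val=2582 bits=0xa16 at bit 13: 0x0142dda2
chan (4b) val=9 bits=0x9 at bit 28: 0x9142dda2
word = 0x9142dda2 → little-endian bytes:
  [0]=0xa2  [1]=0xdd  [2]=0x42  [3]=0x91

a2 dd 42 91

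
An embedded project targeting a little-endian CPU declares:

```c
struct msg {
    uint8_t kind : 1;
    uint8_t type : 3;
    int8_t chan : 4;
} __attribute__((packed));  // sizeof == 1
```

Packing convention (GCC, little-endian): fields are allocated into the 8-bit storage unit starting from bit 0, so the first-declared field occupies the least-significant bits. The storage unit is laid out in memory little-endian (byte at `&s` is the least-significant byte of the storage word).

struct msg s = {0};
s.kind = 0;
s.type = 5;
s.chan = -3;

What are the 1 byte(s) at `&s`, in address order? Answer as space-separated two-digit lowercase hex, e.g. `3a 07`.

[0+:1] kind=0 & 0x1 = 0x0; word=0x00
[1+:3] type=5 & 0x7 = 0x5; word=0x0a
[4+:4] chan=-3 & 0xf = 0xd; word=0xda
word = 0xda → little-endian bytes:
  [0]=0xda

da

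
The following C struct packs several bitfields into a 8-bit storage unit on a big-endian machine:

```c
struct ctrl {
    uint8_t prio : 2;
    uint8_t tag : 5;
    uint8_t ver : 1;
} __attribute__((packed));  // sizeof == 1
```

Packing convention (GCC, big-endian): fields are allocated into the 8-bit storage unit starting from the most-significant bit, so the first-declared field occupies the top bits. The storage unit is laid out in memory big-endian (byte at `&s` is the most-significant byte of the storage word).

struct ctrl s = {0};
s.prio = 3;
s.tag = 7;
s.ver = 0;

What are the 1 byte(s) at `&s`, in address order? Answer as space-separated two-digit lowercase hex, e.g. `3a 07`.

ce

prio (2b) val=3 bits=0x3 at bit 6: 0xc0
tag (5b) val=7 bits=0x7 at bit 1: 0xce
ver (1b) val=0 bits=0x0 at bit 0: 0xce
word = 0xce → big-endian bytes:
  [0]=0xce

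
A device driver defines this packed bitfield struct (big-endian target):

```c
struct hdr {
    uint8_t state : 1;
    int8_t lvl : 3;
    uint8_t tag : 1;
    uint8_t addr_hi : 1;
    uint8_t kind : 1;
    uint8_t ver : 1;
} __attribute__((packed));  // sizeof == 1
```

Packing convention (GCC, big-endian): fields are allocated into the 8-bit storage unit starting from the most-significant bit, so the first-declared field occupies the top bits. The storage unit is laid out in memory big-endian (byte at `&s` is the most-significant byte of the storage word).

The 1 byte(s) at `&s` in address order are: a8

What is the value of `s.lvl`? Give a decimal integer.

2

[0]=0xa8 (big-endian) → word 0xa8
state:1 @ bit 7 → (0xa8>>7)&0x1 = 0x1
lvl:3 @ bit 4 → (0xa8>>4)&0x7 = 0x2  ←
tag:1 @ bit 3 → (0xa8>>3)&0x1 = 0x1
addr_hi:1 @ bit 2 → (0xa8>>2)&0x1 = 0x0
kind:1 @ bit 1 → (0xa8>>1)&0x1 = 0x0
ver:1 @ bit 0 → (0xa8>>0)&0x1 = 0x0
lvl signed 3b, MSB=0: value = 2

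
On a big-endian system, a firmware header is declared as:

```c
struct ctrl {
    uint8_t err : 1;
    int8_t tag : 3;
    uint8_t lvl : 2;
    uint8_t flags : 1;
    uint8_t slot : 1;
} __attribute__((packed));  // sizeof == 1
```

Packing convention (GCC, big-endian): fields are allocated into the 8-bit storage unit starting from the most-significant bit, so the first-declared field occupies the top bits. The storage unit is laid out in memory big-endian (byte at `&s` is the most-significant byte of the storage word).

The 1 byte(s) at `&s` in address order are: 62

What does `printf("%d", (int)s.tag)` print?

[0]=0x62 (big-endian) → word 0x62
err [7+:1] = (word>>7) & 0x1 = 0
tag [4+:3] = (word>>4) & 0x7 = 6  ←
lvl [2+:2] = (word>>2) & 0x3 = 0
flags [1+:1] = (word>>1) & 0x1 = 1
slot [0+:1] = (word>>0) & 0x1 = 0
tag signed 3b, MSB=1: 6 - 8 = -2

-2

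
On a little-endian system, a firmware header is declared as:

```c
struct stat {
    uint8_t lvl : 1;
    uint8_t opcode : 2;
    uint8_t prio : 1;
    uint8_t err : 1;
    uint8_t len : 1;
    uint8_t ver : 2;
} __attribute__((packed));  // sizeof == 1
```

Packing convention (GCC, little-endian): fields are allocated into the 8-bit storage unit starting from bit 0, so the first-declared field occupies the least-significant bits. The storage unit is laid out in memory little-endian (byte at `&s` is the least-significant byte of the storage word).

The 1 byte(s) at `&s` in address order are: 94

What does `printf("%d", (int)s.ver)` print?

[0]=0x94 (little-endian) → word 0x94
lvl:1 @ bit 0 → (0x94>>0)&0x1 = 0x0
opcode:2 @ bit 1 → (0x94>>1)&0x3 = 0x2
prio:1 @ bit 3 → (0x94>>3)&0x1 = 0x0
err:1 @ bit 4 → (0x94>>4)&0x1 = 0x1
len:1 @ bit 5 → (0x94>>5)&0x1 = 0x0
ver:2 @ bit 6 → (0x94>>6)&0x3 = 0x2  ←

2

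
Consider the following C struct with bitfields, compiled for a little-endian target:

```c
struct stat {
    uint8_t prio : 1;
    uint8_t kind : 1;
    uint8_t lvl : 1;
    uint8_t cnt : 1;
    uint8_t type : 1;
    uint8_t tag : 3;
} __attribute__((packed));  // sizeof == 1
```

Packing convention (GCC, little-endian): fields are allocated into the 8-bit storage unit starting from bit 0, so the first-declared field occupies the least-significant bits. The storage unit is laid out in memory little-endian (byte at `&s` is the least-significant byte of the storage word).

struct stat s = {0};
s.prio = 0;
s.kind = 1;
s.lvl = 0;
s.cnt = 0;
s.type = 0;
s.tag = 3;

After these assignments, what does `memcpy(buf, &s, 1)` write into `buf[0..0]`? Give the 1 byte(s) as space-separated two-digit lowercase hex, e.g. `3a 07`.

prio:1 = 0 → 0x0 << 0 → word 0x00
kind:1 = 1 → 0x1 << 1 → word 0x02
lvl:1 = 0 → 0x0 << 2 → word 0x02
cnt:1 = 0 → 0x0 << 3 → word 0x02
type:1 = 0 → 0x0 << 4 → word 0x02
tag:3 = 3 → 0x3 << 5 → word 0x62
word = 0x62 → little-endian bytes:
  [0]=0x62

62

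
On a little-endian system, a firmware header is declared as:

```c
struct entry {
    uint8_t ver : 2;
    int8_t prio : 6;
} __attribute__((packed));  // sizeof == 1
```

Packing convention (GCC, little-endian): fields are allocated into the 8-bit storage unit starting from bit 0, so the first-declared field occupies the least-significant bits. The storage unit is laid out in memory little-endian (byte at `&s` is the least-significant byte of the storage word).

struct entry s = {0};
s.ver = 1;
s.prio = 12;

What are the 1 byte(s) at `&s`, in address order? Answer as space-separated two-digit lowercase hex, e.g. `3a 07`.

31

ver:2 = 1 → 0x1 << 0 → word 0x01
prio:6 = 12 → 0xc << 2 → word 0x31
word = 0x31 → little-endian bytes:
  [0]=0x31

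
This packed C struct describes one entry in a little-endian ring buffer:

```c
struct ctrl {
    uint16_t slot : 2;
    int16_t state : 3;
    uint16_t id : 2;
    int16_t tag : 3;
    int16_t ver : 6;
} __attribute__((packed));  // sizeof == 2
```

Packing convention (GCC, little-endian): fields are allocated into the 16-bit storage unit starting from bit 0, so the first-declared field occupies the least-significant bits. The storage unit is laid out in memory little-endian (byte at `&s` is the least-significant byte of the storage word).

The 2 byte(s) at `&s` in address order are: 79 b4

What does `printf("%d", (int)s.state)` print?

[0]=0x79 [1]=0xb4 (little-endian) → word 0xb479
slot:2 @ bit 0 → (0xb479>>0)&0x3 = 0x1
state:3 @ bit 2 → (0xb479>>2)&0x7 = 0x6  ←
id:2 @ bit 5 → (0xb479>>5)&0x3 = 0x3
tag:3 @ bit 7 → (0xb479>>7)&0x7 = 0x0
ver:6 @ bit 10 → (0xb479>>10)&0x3f = 0x2d
state signed 3b, MSB=1: 6 - 8 = -2

-2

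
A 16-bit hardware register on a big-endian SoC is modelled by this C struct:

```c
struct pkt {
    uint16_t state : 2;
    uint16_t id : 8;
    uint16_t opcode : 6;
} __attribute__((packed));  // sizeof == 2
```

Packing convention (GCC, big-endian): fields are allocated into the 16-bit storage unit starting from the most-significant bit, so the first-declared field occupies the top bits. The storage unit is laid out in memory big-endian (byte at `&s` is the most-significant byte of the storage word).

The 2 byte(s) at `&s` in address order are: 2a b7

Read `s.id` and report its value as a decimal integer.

[0]=0x2a [1]=0xb7 (big-endian) → word 0x2ab7
state [14+:2] = (word>>14) & 0x3 = 0
id [6+:8] = (word>>6) & 0xff = 170  ←
opcode [0+:6] = (word>>0) & 0x3f = 55

170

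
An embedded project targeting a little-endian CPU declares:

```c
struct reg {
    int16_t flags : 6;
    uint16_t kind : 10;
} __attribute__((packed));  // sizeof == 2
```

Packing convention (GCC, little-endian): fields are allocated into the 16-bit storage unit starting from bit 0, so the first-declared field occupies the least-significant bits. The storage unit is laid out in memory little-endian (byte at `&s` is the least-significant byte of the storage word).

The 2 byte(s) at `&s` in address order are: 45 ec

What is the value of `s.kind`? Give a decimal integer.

945

[0]=0x45 [1]=0xec (little-endian) → word 0xec45
flags:6 @ bit 0 → (0xec45>>0)&0x3f = 0x5
kind:10 @ bit 6 → (0xec45>>6)&0x3ff = 0x3b1  ←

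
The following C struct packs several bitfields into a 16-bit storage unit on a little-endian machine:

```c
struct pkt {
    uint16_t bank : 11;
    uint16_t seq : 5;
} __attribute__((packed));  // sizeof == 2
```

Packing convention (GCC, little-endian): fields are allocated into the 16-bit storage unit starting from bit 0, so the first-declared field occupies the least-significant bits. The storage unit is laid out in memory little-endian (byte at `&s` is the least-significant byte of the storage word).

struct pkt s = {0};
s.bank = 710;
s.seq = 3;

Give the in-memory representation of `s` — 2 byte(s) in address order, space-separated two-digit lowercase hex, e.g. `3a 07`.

bank:11 = 710 → 0x2c6 << 0 → word 0x02c6
seq:5 = 3 → 0x3 << 11 → word 0x1ac6
word = 0x1ac6 → little-endian bytes:
  [0]=0xc6  [1]=0x1a

c6 1a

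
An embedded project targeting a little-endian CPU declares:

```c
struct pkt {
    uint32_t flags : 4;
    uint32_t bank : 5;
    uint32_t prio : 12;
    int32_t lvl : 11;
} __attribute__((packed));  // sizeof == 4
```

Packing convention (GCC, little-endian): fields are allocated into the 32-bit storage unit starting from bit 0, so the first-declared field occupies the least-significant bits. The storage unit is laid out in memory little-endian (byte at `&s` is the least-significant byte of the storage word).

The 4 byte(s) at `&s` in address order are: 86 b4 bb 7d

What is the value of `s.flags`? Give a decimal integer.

[0]=0x86 [1]=0xb4 [2]=0xbb [3]=0x7d (little-endian) → word 0x7dbbb486
flags [0+:4] = (word>>0) & 0xf = 6  ←
bank [4+:5] = (word>>4) & 0x1f = 8
prio [9+:12] = (word>>9) & 0xfff = 3546
lvl [21+:11] = (word>>21) & 0x7ff = 1005

6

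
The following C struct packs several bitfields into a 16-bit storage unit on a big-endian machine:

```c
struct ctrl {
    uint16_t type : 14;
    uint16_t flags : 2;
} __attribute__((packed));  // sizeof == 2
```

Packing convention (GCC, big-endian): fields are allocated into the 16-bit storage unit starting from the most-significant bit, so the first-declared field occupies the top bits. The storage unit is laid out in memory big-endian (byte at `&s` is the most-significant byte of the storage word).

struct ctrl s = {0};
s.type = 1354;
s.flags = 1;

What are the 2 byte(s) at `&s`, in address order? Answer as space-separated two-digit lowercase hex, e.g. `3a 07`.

15 29

[2+:14] type=1354 & 0x3fff = 0x54a; word=0x1528
[0+:2] flags=1 & 0x3 = 0x1; word=0x1529
word = 0x1529 → big-endian bytes:
  [0]=0x15  [1]=0x29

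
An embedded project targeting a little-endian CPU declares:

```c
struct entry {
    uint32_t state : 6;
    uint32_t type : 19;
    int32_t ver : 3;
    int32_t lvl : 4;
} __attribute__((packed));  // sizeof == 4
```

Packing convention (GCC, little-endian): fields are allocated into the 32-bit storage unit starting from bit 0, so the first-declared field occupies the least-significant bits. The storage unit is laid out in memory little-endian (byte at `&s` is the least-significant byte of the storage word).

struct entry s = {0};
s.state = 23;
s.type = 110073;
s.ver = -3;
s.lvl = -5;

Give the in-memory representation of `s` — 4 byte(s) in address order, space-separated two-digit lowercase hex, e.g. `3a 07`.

[0+:6] state=23 & 0x3f = 0x17; word=0x00000017
[6+:19] type=110073 & 0x7ffff = 0x1adf9; word=0x006b7e57
[25+:3] ver=-3 & 0x7 = 0x5; word=0x0a6b7e57
[28+:4] lvl=-5 & 0xf = 0xb; word=0xba6b7e57
word = 0xba6b7e57 → little-endian bytes:
  [0]=0x57  [1]=0x7e  [2]=0x6b  [3]=0xba

57 7e 6b ba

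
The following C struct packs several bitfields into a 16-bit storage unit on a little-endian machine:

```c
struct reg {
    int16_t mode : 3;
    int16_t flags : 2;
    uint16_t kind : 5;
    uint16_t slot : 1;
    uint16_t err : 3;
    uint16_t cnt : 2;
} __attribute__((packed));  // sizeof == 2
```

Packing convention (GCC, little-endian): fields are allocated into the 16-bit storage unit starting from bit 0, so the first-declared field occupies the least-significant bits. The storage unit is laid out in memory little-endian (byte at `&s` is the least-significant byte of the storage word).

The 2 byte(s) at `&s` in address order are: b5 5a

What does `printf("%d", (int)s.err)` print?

3

[0]=0xb5 [1]=0x5a (little-endian) → word 0x5ab5
mode [0+:3] = (word>>0) & 0x7 = 5
flags [3+:2] = (word>>3) & 0x3 = 2
kind [5+:5] = (word>>5) & 0x1f = 21
slot [10+:1] = (word>>10) & 0x1 = 0
err [11+:3] = (word>>11) & 0x7 = 3  ←
cnt [14+:2] = (word>>14) & 0x3 = 1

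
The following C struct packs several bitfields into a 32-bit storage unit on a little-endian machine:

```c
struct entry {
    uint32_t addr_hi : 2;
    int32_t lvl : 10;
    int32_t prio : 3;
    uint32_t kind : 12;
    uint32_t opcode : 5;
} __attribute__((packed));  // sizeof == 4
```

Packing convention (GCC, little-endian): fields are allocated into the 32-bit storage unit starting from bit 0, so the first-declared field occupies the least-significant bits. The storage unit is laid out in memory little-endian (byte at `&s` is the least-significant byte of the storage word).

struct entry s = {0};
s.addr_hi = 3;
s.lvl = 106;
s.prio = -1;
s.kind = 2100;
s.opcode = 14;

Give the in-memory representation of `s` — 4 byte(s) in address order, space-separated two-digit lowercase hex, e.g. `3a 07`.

ab 71 1a 74

addr_hi:2 = 3 → 0x3 << 0 → word 0x00000003
lvl:10 = 106 → 0x6a << 2 → word 0x000001ab
prio:3 = -1 → 0x7 << 12 → word 0x000071ab
kind:12 = 2100 → 0x834 << 15 → word 0x041a71ab
opcode:5 = 14 → 0xe << 27 → word 0x741a71ab
word = 0x741a71ab → little-endian bytes:
  [0]=0xab  [1]=0x71  [2]=0x1a  [3]=0x74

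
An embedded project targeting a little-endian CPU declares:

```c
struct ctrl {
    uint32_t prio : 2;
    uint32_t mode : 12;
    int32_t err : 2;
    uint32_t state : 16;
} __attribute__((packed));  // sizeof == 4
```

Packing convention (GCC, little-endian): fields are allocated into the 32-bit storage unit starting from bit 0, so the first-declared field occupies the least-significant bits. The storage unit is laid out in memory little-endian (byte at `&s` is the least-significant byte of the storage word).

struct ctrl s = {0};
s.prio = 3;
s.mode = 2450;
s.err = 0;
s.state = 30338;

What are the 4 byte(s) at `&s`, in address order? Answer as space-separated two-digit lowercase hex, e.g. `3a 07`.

prio (2b) val=3 bits=0x3 at bit 0: 0x00000003
mode (12b) val=2450 bits=0x992 at bit 2: 0x0000264b
err (2b) val=0 bits=0x0 at bit 14: 0x0000264b
state (16b) val=30338 bits=0x7682 at bit 16: 0x7682264b
word = 0x7682264b → little-endian bytes:
  [0]=0x4b  [1]=0x26  [2]=0x82  [3]=0x76

4b 26 82 76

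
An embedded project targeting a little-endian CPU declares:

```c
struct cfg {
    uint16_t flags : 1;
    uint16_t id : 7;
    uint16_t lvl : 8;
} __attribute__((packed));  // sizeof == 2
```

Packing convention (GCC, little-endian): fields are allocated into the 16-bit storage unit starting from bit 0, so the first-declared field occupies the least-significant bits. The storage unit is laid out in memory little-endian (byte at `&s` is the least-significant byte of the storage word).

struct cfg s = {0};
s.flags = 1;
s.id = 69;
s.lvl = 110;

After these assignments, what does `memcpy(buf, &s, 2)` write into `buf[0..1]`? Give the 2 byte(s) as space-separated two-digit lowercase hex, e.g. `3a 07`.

flags:1 = 1 → 0x1 << 0 → word 0x0001
id:7 = 69 → 0x45 << 1 → word 0x008b
lvl:8 = 110 → 0x6e << 8 → word 0x6e8b
word = 0x6e8b → little-endian bytes:
  [0]=0x8b  [1]=0x6e

8b 6e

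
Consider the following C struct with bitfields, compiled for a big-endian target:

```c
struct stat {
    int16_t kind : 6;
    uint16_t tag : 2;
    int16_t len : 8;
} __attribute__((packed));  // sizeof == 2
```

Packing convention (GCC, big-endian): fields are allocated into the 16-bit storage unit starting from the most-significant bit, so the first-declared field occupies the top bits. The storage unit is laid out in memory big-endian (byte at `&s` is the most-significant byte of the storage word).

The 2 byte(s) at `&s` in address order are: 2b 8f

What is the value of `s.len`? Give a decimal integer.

-113

[0]=0x2b [1]=0x8f (big-endian) → word 0x2b8f
kind [10+:6] = (word>>10) & 0x3f = 10
tag [8+:2] = (word>>8) & 0x3 = 3
len [0+:8] = (word>>0) & 0xff = 143  ←
len signed 8b, MSB=1: 143 - 256 = -113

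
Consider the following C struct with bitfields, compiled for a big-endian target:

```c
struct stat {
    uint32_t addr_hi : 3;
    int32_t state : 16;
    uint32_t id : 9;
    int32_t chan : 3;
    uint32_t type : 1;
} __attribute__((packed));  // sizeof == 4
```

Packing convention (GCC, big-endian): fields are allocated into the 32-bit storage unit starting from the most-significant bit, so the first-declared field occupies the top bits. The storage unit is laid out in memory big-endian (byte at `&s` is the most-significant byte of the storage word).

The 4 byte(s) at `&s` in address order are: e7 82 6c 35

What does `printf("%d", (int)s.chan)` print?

2

[0]=0xe7 [1]=0x82 [2]=0x6c [3]=0x35 (big-endian) → word 0xe7826c35
addr_hi [29+:3] = (word>>29) & 0x7 = 7
state [13+:16] = (word>>13) & 0xffff = 15379
id [4+:9] = (word>>4) & 0x1ff = 195
chan [1+:3] = (word>>1) & 0x7 = 2  ←
type [0+:1] = (word>>0) & 0x1 = 1
chan signed 3b, MSB=0: value = 2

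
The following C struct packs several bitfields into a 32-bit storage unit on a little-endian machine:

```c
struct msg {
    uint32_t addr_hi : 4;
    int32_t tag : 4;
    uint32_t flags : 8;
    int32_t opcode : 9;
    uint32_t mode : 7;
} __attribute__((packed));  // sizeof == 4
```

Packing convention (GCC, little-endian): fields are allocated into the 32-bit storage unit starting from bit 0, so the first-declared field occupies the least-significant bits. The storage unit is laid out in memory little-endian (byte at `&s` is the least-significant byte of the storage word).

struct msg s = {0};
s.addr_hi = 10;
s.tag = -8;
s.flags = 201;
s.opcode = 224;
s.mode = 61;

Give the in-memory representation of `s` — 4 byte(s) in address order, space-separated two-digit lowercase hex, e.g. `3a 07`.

addr_hi (4b) val=10 bits=0xa at bit 0: 0x0000000a
tag (4b) val=-8 bits=0x8 at bit 4: 0x0000008a
flags (8b) val=201 bits=0xc9 at bit 8: 0x0000c98a
opcode (9b) val=224 bits=0xe0 at bit 16: 0x00e0c98a
mode (7b) val=61 bits=0x3d at bit 25: 0x7ae0c98a
word = 0x7ae0c98a → little-endian bytes:
  [0]=0x8a  [1]=0xc9  [2]=0xe0  [3]=0x7a

8a c9 e0 7a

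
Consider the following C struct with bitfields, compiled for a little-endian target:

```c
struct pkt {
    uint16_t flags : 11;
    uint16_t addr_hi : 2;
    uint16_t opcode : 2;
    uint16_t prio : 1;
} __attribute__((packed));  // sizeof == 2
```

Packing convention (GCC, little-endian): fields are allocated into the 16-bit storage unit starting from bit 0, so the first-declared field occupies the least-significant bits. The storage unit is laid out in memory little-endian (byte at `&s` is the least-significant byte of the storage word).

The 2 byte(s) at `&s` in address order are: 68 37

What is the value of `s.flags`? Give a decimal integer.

[0]=0x68 [1]=0x37 (little-endian) → word 0x3768
flags [0+:11] = (word>>0) & 0x7ff = 1896  ←
addr_hi [11+:2] = (word>>11) & 0x3 = 2
opcode [13+:2] = (word>>13) & 0x3 = 1
prio [15+:1] = (word>>15) & 0x1 = 0

1896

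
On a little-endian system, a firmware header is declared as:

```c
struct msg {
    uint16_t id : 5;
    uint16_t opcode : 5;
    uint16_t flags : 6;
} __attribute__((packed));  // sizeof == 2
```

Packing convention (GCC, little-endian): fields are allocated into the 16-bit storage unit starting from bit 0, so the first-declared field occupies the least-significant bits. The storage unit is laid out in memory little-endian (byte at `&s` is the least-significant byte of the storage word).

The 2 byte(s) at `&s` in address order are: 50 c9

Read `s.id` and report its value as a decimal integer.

[0]=0x50 [1]=0xc9 (little-endian) → word 0xc950
id:5 @ bit 0 → (0xc950>>0)&0x1f = 0x10  ←
opcode:5 @ bit 5 → (0xc950>>5)&0x1f = 0xa
flags:6 @ bit 10 → (0xc950>>10)&0x3f = 0x32

16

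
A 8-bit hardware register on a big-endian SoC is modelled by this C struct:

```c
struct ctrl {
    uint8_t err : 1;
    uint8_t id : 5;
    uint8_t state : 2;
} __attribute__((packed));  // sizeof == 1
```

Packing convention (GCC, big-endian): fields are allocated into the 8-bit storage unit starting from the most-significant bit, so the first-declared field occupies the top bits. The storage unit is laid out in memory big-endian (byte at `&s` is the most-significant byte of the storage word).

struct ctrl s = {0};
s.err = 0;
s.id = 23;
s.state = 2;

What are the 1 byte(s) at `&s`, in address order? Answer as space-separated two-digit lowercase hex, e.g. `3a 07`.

5e

err (1b) val=0 bits=0x0 at bit 7: 0x00
id (5b) val=23 bits=0x17 at bit 2: 0x5c
state (2b) val=2 bits=0x2 at bit 0: 0x5e
word = 0x5e → big-endian bytes:
  [0]=0x5e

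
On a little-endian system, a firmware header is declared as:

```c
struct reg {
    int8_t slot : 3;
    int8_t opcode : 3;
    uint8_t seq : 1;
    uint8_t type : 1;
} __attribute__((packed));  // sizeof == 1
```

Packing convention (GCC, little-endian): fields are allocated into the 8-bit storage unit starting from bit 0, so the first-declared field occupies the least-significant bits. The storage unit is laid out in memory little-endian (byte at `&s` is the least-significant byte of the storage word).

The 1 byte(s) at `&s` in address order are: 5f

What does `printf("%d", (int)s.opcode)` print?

3

[0]=0x5f (little-endian) → word 0x5f
slot [0+:3] = (word>>0) & 0x7 = 7
opcode [3+:3] = (word>>3) & 0x7 = 3  ←
seq [6+:1] = (word>>6) & 0x1 = 1
type [7+:1] = (word>>7) & 0x1 = 0
opcode signed 3b, MSB=0: value = 3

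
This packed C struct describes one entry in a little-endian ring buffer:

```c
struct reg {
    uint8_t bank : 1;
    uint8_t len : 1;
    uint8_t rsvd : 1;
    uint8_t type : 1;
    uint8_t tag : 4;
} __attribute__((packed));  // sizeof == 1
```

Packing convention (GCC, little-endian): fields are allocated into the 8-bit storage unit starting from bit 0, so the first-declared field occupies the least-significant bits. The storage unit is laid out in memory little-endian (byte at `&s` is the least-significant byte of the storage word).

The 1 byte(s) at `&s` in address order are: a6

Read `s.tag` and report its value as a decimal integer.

[0]=0xa6 (little-endian) → word 0xa6
bank [0+:1] = (word>>0) & 0x1 = 0
len [1+:1] = (word>>1) & 0x1 = 1
rsvd [2+:1] = (word>>2) & 0x1 = 1
type [3+:1] = (word>>3) & 0x1 = 0
tag [4+:4] = (word>>4) & 0xf = 10  ←

10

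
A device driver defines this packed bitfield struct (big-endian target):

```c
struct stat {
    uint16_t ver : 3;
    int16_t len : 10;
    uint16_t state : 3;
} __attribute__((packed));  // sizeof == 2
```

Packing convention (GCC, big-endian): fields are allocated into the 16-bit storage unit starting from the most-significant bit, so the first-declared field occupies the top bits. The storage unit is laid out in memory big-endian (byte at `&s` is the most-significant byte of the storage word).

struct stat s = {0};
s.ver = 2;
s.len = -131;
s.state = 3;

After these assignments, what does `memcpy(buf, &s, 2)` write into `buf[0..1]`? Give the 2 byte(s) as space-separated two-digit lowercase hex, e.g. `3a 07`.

5b eb

ver:3 = 2 → 0x2 << 13 → word 0x4000
len:10 = -131 → 0x37d << 3 → word 0x5be8
state:3 = 3 → 0x3 << 0 → word 0x5beb
word = 0x5beb → big-endian bytes:
  [0]=0x5b  [1]=0xeb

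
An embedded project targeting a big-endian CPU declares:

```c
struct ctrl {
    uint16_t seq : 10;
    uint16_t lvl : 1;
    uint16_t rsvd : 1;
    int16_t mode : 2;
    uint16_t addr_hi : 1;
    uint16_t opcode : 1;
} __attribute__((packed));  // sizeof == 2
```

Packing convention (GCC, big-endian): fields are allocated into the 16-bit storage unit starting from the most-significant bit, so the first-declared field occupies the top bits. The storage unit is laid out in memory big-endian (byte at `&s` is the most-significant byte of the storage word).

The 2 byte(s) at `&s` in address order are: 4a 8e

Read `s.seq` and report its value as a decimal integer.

298

[0]=0x4a [1]=0x8e (big-endian) → word 0x4a8e
seq:10 @ bit 6 → (0x4a8e>>6)&0x3ff = 0x12a  ←
lvl:1 @ bit 5 → (0x4a8e>>5)&0x1 = 0x0
rsvd:1 @ bit 4 → (0x4a8e>>4)&0x1 = 0x0
mode:2 @ bit 2 → (0x4a8e>>2)&0x3 = 0x3
addr_hi:1 @ bit 1 → (0x4a8e>>1)&0x1 = 0x1
opcode:1 @ bit 0 → (0x4a8e>>0)&0x1 = 0x0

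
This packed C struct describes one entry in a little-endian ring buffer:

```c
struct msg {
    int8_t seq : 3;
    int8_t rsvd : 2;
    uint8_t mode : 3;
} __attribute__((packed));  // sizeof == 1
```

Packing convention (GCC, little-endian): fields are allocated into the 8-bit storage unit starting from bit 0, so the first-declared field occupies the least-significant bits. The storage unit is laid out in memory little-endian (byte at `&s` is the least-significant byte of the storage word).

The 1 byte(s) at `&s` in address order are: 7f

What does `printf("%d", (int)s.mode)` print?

3

[0]=0x7f (little-endian) → word 0x7f
seq:3 @ bit 0 → (0x7f>>0)&0x7 = 0x7
rsvd:2 @ bit 3 → (0x7f>>3)&0x3 = 0x3
mode:3 @ bit 5 → (0x7f>>5)&0x7 = 0x3  ←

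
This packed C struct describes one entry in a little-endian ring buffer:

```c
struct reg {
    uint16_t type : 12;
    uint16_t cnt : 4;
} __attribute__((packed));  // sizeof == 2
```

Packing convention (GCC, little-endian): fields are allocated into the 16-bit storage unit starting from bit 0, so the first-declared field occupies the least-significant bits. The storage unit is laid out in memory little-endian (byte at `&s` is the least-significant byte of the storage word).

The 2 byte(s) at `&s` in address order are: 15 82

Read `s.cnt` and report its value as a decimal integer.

8

[0]=0x15 [1]=0x82 (little-endian) → word 0x8215
type [0+:12] = (word>>0) & 0xfff = 533
cnt [12+:4] = (word>>12) & 0xf = 8  ←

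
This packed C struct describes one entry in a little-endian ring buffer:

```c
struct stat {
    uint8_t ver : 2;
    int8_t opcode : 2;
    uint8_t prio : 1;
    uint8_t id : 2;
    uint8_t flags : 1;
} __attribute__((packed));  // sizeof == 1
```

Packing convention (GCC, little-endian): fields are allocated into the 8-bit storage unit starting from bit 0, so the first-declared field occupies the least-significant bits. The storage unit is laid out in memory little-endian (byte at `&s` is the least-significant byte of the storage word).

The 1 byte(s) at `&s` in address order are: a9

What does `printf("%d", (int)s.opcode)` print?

-2

[0]=0xa9 (little-endian) → word 0xa9
ver:2 @ bit 0 → (0xa9>>0)&0x3 = 0x1
opcode:2 @ bit 2 → (0xa9>>2)&0x3 = 0x2  ←
prio:1 @ bit 4 → (0xa9>>4)&0x1 = 0x0
id:2 @ bit 5 → (0xa9>>5)&0x3 = 0x1
flags:1 @ bit 7 → (0xa9>>7)&0x1 = 0x1
opcode signed 2b, MSB=1: 2 - 4 = -2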